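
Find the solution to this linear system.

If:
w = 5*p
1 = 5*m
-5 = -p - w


Then:
m = 1/5
p = 5/6
w = 25/6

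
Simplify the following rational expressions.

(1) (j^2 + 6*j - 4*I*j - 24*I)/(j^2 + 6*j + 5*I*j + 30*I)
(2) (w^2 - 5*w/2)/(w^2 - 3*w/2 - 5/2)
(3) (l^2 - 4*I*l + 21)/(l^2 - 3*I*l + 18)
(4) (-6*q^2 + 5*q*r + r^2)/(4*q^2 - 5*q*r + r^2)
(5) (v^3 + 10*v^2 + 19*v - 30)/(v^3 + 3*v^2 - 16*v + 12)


(1) = (j - 4*I)/(j + 5*I)
(2) = w/(w + 1)
(3) = (l - 7*I)/(l - 6*I)
(4) = (-6*q - r)/(4*q - r)
(5) = (v + 5)/(v - 2)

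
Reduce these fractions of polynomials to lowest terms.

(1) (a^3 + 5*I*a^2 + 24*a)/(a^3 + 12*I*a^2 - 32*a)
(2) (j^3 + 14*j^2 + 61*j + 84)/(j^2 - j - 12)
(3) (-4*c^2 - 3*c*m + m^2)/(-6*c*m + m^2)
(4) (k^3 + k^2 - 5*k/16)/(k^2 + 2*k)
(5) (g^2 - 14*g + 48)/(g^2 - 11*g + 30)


(1) = (a - 3*I)/(a + 4*I)
(2) = (j^2 + 11*j + 28)/(j - 4)
(3) = (4*c^2 + 3*c*m - m^2)/(6*c*m - m^2)
(4) = (16*k^2 + 16*k - 5)/(16*k + 32)
(5) = (g - 8)/(g - 5)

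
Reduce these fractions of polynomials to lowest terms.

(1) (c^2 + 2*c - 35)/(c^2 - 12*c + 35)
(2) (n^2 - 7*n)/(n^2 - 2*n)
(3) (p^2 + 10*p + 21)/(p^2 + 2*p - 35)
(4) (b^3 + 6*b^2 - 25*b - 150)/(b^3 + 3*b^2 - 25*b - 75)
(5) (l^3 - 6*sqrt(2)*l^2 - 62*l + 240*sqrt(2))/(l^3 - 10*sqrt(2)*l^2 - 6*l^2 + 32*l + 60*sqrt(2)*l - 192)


(1) = (c + 7)/(c - 7)
(2) = (n - 7)/(n - 2)
(3) = (p + 3)/(p - 5)
(4) = (b + 6)/(b + 3)
(5) = (l^2 + 2*sqrt(2)*l - 30)/(l^2 + l*(-6 - 2*sqrt(2)) + 12*sqrt(2))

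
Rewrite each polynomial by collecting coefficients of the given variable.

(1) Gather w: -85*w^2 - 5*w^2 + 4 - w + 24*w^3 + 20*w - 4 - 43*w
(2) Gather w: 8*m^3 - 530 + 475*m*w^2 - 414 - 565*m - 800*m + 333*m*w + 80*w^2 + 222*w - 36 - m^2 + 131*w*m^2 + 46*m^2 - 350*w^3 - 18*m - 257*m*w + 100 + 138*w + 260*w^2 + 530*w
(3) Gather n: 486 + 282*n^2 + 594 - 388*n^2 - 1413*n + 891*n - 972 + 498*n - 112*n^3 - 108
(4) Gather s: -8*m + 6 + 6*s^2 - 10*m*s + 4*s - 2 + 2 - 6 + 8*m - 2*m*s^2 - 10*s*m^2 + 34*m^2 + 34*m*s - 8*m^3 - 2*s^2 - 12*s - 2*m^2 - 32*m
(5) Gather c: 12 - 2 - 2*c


(1) = 24*w^3 - 90*w^2 - 24*w
(2) = 8*m^3 + 45*m^2 - 1383*m - 350*w^3 + w^2*(475*m + 340) + w*(131*m^2 + 76*m + 890) - 880
(3) = -112*n^3 - 106*n^2 - 24*n
(4) = -8*m^3 + 32*m^2 - 32*m + s^2*(4 - 2*m) + s*(-10*m^2 + 24*m - 8)
(5) = 10 - 2*c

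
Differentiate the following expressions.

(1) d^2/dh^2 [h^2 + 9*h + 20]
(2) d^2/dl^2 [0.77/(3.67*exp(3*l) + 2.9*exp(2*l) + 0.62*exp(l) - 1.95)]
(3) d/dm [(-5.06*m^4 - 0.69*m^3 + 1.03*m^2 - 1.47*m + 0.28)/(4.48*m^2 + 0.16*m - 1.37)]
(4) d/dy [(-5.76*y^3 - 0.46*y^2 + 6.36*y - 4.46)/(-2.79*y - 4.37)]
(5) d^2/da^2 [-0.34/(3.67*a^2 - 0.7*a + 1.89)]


(1) = 2
(2) = (0.77*(11.01*exp(2*l) + 5.8*exp(l) + 0.62)*(22.02*exp(2*l) + 11.6*exp(l) + 1.24)*exp(l) - (25.4331*exp(2*l) + 8.932*exp(l) + 0.4774)*(3.67*exp(3*l) + 2.9*exp(2*l) + 0.62*exp(l) - 1.95))*exp(l)/(3.67*exp(3*l) + 2.9*exp(2*l) + 0.62*exp(l) - 1.95)^3
(3) = (-45.3376*m^5 - 5.52*m^4 + 27.508*m^3 + 9.5863*m^2 - 5.331*m + 1.9691)/(20.0704*m^4 + 1.4336*m^3 - 12.2496*m^2 - 0.4384*m + 1.8769)
(4) = (32.1408*y^3 + 76.797*y^2 + 4.0204*y - 40.2366)/(7.7841*y^2 + 24.3846*y + 19.0969)
(5) = (9.158852*a^2 - 1.74692*a - 0.34*(7.34*a - 0.7)*(14.68*a - 1.4) + 4.716684)/(3.67*a^2 - 0.7*a + 1.89)^3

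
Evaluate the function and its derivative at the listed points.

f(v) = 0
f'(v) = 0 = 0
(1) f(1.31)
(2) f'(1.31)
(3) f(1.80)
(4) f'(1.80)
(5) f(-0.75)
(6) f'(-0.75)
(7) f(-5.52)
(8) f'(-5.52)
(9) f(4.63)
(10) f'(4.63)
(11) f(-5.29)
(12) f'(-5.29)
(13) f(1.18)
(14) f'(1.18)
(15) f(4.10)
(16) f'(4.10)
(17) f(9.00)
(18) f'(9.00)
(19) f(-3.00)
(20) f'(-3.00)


(1) = 0.00
(2) = 0.00
(3) = 0.00
(4) = 0.00
(5) = 0.00
(6) = 0.00
(7) = 0.00
(8) = 0.00
(9) = 0.00
(10) = 0.00
(11) = 0.00
(12) = 0.00
(13) = 0.00
(14) = 0.00
(15) = 0.00
(16) = 0.00
(17) = 0.00
(18) = 0.00
(19) = 0.00
(20) = 0.00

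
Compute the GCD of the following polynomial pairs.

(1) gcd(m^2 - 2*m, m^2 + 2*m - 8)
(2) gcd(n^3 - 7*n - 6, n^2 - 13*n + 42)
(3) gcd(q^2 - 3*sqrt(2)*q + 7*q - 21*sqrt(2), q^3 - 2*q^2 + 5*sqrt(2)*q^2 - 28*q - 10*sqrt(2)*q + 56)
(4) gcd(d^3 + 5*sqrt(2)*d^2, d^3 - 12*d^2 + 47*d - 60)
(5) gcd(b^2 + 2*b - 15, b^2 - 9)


(1) = m - 2
(2) = 1
(3) = gcd((q + 7)*(q - 3*sqrt(2)), (q - 2)*(q - 2*sqrt(2))*(q + 7*sqrt(2))) = 1
(4) = 1
(5) = b - 3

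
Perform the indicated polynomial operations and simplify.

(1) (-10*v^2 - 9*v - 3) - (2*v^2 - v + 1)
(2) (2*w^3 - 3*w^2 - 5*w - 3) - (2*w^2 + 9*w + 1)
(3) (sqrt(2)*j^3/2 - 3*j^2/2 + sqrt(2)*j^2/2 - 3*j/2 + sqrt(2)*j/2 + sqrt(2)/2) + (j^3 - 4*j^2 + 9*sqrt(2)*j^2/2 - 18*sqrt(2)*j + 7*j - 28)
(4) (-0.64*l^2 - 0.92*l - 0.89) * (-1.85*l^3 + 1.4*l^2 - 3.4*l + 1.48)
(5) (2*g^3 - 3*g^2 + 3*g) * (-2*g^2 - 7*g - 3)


(1) = -12*v^2 - 8*v - 4
(2) = 2*w^3 - 5*w^2 - 14*w - 4
(3) = sqrt(2)*j^3/2 + j^3 - 11*j^2/2 + 5*sqrt(2)*j^2 - 35*sqrt(2)*j/2 + 11*j/2 - 28 + sqrt(2)/2
(4) = 1.184*l^5 + 0.806*l^4 + 2.5345*l^3 + 0.9348*l^2 + 1.6644*l - 1.3172
(5) = -4*g^5 - 8*g^4 + 9*g^3 - 12*g^2 - 9*g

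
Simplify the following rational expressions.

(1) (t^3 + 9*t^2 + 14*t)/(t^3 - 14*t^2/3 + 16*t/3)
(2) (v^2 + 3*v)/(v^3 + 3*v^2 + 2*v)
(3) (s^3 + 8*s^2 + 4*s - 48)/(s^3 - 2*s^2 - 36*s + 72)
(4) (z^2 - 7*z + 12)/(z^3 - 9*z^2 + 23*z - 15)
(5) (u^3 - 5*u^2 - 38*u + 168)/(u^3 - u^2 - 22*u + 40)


(1) = (3*t^2 + 27*t + 42)/(3*t^2 - 14*t + 16)
(2) = (v + 3)/(v^2 + 3*v + 2)
(3) = (s + 4)/(s - 6)
(4) = (z - 4)/(z^2 - 6*z + 5)
(5) = (u^2 - u - 42)/(u^2 + 3*u - 10)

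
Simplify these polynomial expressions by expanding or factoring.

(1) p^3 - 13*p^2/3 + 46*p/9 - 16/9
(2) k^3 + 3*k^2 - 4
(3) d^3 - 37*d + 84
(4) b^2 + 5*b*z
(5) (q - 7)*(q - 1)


(1) = (p - 8/3)*(p - 1)*(p - 2/3)
(2) = (k - 1)*(k + 2)^2
(3) = (d - 4)*(d - 3)*(d + 7)
(4) = b*(b + 5*z)
(5) = q^2 - 8*q + 7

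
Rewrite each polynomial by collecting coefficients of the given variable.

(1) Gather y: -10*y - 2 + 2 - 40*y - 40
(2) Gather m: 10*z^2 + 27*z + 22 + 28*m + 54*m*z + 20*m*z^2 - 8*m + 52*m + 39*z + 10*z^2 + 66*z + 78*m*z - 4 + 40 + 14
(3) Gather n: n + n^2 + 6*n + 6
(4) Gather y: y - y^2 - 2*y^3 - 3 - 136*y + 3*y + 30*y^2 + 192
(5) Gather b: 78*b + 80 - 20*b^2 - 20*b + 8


(1) = -50*y - 40
(2) = m*(20*z^2 + 132*z + 72) + 20*z^2 + 132*z + 72
(3) = n^2 + 7*n + 6
(4) = -2*y^3 + 29*y^2 - 132*y + 189
(5) = -20*b^2 + 58*b + 88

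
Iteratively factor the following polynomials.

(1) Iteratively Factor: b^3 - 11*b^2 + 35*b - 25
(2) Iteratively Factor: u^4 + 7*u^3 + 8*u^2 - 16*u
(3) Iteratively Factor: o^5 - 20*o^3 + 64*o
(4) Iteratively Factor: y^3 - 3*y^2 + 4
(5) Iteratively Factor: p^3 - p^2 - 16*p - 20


(1) = (b - 1)*(b^2 - 10*b + 25) = (b - 5)*(b - 1)*(b - 5)
(2) = (u)*(u^3 + 7*u^2 + 8*u - 16) = u*(u + 4)*(u^2 + 3*u - 4) = u*(u - 1)*(u + 4)*(u + 4)
(3) = (o)*(o^4 - 20*o^2 + 64) = o*(o + 2)*(o^3 - 2*o^2 - 16*o + 32) = o*(o - 2)*(o + 2)*(o^2 - 16) = o*(o - 4)*(o - 2)*(o + 2)*(o + 4)
(4) = (y + 1)*(y^2 - 4*y + 4) = (y - 2)*(y + 1)*(y - 2)
(5) = (p - 5)*(p^2 + 4*p + 4) = (p - 5)*(p + 2)*(p + 2)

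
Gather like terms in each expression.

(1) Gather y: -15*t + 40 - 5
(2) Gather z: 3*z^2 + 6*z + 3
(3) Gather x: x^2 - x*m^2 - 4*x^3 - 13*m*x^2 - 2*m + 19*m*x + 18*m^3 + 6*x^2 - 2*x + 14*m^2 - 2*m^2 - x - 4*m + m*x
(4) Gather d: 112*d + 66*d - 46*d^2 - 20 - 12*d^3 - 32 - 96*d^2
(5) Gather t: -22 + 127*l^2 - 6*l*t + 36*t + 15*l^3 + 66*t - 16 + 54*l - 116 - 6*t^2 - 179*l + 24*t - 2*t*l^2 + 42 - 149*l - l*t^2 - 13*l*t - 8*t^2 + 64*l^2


(1) = 35 - 15*t
(2) = 3*z^2 + 6*z + 3
(3) = 18*m^3 + 12*m^2 - 6*m - 4*x^3 + x^2*(7 - 13*m) + x*(-m^2 + 20*m - 3)
(4) = -12*d^3 - 142*d^2 + 178*d - 52
(5) = 15*l^3 + 191*l^2 - 274*l + t^2*(-l - 14) + t*(-2*l^2 - 19*l + 126) - 112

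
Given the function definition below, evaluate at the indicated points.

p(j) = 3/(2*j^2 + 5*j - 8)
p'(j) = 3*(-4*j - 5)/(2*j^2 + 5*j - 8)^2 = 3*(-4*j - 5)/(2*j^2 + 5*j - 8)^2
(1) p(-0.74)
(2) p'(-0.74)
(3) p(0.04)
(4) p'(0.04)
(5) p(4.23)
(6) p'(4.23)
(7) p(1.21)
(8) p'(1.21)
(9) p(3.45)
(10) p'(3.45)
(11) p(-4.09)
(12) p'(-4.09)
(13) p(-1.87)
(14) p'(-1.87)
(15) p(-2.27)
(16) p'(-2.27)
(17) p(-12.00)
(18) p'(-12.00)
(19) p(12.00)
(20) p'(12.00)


(1) = -0.28
(2) = -0.05
(3) = -0.38
(4) = -0.25
(5) = 0.06
(6) = -0.03
(7) = 3.07
(8) = -30.85
(9) = 0.09
(10) = -0.05
(11) = 0.60
(12) = 1.36
(13) = -0.29
(14) = 0.07
(15) = -0.33
(16) = 0.15
(17) = 0.01
(18) = 0.00
(19) = 0.01
(20) = -0.00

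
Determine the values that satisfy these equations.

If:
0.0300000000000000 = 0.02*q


Then:
q = 1.50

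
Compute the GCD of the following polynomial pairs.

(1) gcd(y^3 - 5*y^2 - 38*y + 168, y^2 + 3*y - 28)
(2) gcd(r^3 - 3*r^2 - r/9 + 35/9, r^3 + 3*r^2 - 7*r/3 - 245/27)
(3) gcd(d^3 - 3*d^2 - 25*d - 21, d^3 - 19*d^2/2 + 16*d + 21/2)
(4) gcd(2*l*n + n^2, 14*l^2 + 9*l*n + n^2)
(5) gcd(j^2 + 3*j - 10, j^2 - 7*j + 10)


(1) = gcd((y - 7)*(y - 4)*(y + 6), (y - 4)*(y + 7)) = y - 4
(2) = r - 5/3
(3) = gcd((d - 7)*(d + 1)*(d + 3), (d - 7)*(d - 3)*(d + 1/2)) = d - 7
(4) = 2*l + n
(5) = gcd((j - 2)*(j + 5), (j - 5)*(j - 2)) = j - 2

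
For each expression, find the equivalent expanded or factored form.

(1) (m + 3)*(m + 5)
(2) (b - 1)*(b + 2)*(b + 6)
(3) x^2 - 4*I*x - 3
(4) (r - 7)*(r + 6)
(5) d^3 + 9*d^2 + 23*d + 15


(1) = m^2 + 8*m + 15
(2) = b^3 + 7*b^2 + 4*b - 12
(3) = (x - 3*I)*(x - I)
(4) = r^2 - r - 42
(5) = (d + 1)*(d + 3)*(d + 5)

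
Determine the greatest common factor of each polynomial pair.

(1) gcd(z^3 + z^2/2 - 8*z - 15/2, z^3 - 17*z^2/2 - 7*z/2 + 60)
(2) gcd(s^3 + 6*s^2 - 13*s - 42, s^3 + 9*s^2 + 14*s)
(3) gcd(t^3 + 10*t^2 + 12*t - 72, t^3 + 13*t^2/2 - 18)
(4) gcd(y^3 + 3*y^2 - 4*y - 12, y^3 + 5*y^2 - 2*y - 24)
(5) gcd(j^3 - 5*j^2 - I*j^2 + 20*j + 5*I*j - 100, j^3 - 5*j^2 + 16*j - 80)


(1) = gcd((z - 3)*(z + 1)*(z + 5/2), (z - 8)*(z - 3)*(z + 5/2)) = z^2 - z/2 - 15/2
(2) = gcd((s - 3)*(s + 2)*(s + 7), s*(s + 2)*(s + 7)) = s^2 + 9*s + 14
(3) = gcd((t - 2)*(t + 6)^2, (t - 3/2)*(t + 2)*(t + 6)) = t + 6
(4) = y^2 + y - 6
(5) = gcd((j - 5)*(j - 5*I)*(j + 4*I), (j - 5)*(j - 4*I)*(j + 4*I)) = j^2 + j*(-5 + 4*I) - 20*I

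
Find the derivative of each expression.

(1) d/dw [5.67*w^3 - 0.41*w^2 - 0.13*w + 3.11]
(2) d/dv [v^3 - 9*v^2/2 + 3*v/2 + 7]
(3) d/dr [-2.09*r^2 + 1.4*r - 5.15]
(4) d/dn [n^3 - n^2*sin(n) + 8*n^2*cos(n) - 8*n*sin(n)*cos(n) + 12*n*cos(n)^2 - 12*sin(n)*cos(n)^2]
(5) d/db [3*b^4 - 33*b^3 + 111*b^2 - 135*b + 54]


(1) = 17.01*w^2 - 0.82*w - 0.13
(2) = 3*v^2 - 9*v + 3/2
(3) = 1.4 - 4.18*r
(4) = -8*n^2*sin(n) - n^2*cos(n) + 3*n^2 - 2*n*sin(n) - 12*n*sin(2*n) + 16*n*cos(n) - 8*n*cos(2*n) - 4*sin(2*n) - 3*cos(n) + 6*cos(2*n) - 9*cos(3*n) + 6
(5) = 12*b^3 - 99*b^2 + 222*b - 135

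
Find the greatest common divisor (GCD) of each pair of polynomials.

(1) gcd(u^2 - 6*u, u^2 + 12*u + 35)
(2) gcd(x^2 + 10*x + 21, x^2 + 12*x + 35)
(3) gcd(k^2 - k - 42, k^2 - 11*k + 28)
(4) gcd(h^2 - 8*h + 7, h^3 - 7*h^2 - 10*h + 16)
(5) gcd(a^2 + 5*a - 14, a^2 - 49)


(1) = gcd(u*(u - 6), (u + 5)*(u + 7)) = 1
(2) = gcd((x + 3)*(x + 7), (x + 5)*(x + 7)) = x + 7
(3) = k - 7
(4) = gcd((h - 7)*(h - 1), (h - 8)*(h - 1)*(h + 2)) = h - 1
(5) = gcd((a - 2)*(a + 7), (a - 7)*(a + 7)) = a + 7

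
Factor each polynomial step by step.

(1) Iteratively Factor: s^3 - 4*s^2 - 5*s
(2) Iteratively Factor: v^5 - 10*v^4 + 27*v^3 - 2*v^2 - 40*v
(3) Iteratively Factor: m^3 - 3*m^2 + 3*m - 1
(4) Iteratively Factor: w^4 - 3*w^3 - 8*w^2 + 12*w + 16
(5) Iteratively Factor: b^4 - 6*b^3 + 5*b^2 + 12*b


(1) = (s)*(s^2 - 4*s - 5) = s*(s + 1)*(s - 5)
(2) = (v - 5)*(v^4 - 5*v^3 + 2*v^2 + 8*v) = (v - 5)*(v - 2)*(v^3 - 3*v^2 - 4*v) = (v - 5)*(v - 4)*(v - 2)*(v^2 + v) = (v - 5)*(v - 4)*(v - 2)*(v + 1)*(v)
(3) = (m - 1)*(m^2 - 2*m + 1) = (m - 1)^2*(m - 1)
(4) = (w + 2)*(w^3 - 5*w^2 + 2*w + 8) = (w - 4)*(w + 2)*(w^2 - w - 2) = (w - 4)*(w - 2)*(w + 2)*(w + 1)
(5) = (b + 1)*(b^3 - 7*b^2 + 12*b) = (b - 3)*(b + 1)*(b^2 - 4*b) = b*(b - 3)*(b + 1)*(b - 4)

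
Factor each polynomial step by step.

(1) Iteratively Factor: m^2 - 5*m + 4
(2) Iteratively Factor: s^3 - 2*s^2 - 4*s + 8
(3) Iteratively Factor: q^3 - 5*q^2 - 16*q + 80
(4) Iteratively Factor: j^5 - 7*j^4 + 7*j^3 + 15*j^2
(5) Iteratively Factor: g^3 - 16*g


(1) = (m - 1)*(m - 4)
(2) = (s - 2)*(s^2 - 4) = (s - 2)^2*(s + 2)
(3) = (q - 5)*(q^2 - 16) = (q - 5)*(q - 4)*(q + 4)
(4) = (j + 1)*(j^4 - 8*j^3 + 15*j^2) = (j - 5)*(j + 1)*(j^3 - 3*j^2) = j*(j - 5)*(j + 1)*(j^2 - 3*j) = j^2*(j - 5)*(j + 1)*(j - 3)
(5) = (g - 4)*(g^2 + 4*g) = g*(g - 4)*(g + 4)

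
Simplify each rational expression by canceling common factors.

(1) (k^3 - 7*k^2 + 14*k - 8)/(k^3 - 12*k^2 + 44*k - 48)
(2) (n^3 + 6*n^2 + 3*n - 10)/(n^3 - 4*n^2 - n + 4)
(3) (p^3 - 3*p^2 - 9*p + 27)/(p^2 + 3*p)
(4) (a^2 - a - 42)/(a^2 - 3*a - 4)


(1) = (k - 1)/(k - 6)
(2) = (n^2 + 7*n + 10)/(n^2 - 3*n - 4)
(3) = (p^2 - 6*p + 9)/p
(4) = (a^2 - a - 42)/(a^2 - 3*a - 4)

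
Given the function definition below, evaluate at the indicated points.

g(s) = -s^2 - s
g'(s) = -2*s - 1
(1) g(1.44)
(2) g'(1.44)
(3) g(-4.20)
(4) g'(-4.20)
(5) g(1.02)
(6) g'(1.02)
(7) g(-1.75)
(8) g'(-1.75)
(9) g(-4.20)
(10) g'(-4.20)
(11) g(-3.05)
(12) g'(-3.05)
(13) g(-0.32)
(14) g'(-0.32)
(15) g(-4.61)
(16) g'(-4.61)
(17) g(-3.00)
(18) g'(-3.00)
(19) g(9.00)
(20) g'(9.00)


(1) = -3.51
(2) = -3.88
(3) = -13.44
(4) = 7.40
(5) = -2.06
(6) = -3.04
(7) = -1.31
(8) = 2.50
(9) = -13.44
(10) = 7.40
(11) = -6.25
(12) = 5.10
(13) = 0.22
(14) = -0.36
(15) = -16.64
(16) = 8.22
(17) = -6.00
(18) = 5.00
(19) = -90.00
(20) = -19.00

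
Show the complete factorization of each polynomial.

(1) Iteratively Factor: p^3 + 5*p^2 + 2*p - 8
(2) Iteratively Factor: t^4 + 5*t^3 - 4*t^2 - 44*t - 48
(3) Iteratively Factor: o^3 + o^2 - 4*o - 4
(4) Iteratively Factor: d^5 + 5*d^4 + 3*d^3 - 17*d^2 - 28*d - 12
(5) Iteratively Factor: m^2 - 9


(1) = (p + 4)*(p^2 + p - 2) = (p - 1)*(p + 4)*(p + 2)
(2) = (t - 3)*(t^3 + 8*t^2 + 20*t + 16) = (t - 3)*(t + 2)*(t^2 + 6*t + 8) = (t - 3)*(t + 2)*(t + 4)*(t + 2)
(3) = (o + 2)*(o^2 - o - 2) = (o - 2)*(o + 2)*(o + 1)
(4) = (d + 1)*(d^4 + 4*d^3 - d^2 - 16*d - 12) = (d - 2)*(d + 1)*(d^3 + 6*d^2 + 11*d + 6) = (d - 2)*(d + 1)*(d + 2)*(d^2 + 4*d + 3) = (d - 2)*(d + 1)*(d + 2)*(d + 3)*(d + 1)
(5) = (m + 3)*(m - 3)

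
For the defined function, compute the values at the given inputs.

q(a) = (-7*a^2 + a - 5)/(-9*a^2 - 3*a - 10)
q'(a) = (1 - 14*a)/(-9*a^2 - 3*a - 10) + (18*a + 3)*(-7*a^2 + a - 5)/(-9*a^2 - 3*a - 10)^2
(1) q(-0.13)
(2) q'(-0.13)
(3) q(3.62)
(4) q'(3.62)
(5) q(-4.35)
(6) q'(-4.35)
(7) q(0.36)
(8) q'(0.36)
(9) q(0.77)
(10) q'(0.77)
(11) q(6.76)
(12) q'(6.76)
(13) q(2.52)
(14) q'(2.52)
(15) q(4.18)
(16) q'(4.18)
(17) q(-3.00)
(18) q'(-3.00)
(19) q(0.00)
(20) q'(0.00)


(1) = 0.54
(2) = -0.33
(3) = 0.67
(4) = 0.03
(5) = 0.85
(6) = 0.01
(7) = 0.45
(8) = -0.02
(9) = 0.47
(10) = 0.10
(11) = 0.72
(12) = 0.01
(13) = 0.63
(14) = 0.05
(15) = 0.68
(16) = 0.02
(17) = 0.87
(18) = 0.01
(19) = 0.50
(20) = -0.25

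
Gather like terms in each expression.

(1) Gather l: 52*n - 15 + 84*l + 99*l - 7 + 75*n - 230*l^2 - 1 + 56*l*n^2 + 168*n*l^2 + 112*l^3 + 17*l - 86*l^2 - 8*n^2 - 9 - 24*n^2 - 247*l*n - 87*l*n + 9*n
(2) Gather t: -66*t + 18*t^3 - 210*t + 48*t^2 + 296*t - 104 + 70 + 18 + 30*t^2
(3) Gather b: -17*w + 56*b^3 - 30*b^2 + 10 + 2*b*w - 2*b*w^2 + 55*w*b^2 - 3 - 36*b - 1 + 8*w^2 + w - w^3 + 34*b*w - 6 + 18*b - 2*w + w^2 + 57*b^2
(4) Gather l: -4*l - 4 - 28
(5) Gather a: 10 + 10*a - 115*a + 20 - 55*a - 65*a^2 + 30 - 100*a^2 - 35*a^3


(1) = 112*l^3 + l^2*(168*n - 316) + l*(56*n^2 - 334*n + 200) - 32*n^2 + 136*n - 32
(2) = 18*t^3 + 78*t^2 + 20*t - 16
(3) = 56*b^3 + b^2*(55*w + 27) + b*(-2*w^2 + 36*w - 18) - w^3 + 9*w^2 - 18*w
(4) = -4*l - 32
(5) = -35*a^3 - 165*a^2 - 160*a + 60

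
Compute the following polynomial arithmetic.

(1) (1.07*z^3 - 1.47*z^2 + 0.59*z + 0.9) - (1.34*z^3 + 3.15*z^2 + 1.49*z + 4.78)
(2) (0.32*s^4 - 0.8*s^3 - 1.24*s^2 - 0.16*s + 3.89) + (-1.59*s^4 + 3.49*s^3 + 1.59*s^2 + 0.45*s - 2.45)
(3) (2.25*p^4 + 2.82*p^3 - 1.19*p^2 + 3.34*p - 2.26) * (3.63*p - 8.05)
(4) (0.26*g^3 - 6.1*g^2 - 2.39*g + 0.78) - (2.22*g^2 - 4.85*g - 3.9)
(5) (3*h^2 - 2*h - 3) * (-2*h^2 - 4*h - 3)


(1) = -0.27*z^3 - 4.62*z^2 - 0.9*z - 3.88
(2) = -1.27*s^4 + 2.69*s^3 + 0.35*s^2 + 0.29*s + 1.44
(3) = 8.1675*p^5 - 7.8759*p^4 - 27.0207*p^3 + 21.7037*p^2 - 35.0908*p + 18.193
(4) = 0.26*g^3 - 8.32*g^2 + 2.46*g + 4.68
(5) = -6*h^4 - 8*h^3 + 5*h^2 + 18*h + 9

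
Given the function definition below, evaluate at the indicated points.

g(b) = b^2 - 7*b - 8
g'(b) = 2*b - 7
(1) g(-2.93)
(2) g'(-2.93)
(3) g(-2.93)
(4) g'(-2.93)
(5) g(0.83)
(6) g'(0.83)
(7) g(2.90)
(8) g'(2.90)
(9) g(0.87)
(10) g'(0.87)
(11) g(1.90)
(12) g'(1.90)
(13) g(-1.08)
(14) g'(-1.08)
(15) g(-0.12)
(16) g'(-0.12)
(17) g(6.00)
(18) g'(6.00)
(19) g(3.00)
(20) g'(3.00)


(1) = 21.09
(2) = -12.86
(3) = 21.09
(4) = -12.86
(5) = -13.12
(6) = -5.34
(7) = -19.89
(8) = -1.20
(9) = -13.33
(10) = -5.26
(11) = -17.69
(12) = -3.20
(13) = 0.73
(14) = -9.16
(15) = -7.15
(16) = -7.24
(17) = -14.00
(18) = 5.00
(19) = -20.00
(20) = -1.00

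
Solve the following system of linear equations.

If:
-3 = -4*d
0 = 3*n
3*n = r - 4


Then:
d = 3/4
n = 0
r = 4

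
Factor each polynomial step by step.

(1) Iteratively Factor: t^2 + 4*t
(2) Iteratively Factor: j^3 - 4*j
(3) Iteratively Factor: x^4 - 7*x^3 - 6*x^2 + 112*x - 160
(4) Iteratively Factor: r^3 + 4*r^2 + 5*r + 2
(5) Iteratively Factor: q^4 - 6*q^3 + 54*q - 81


(1) = (t + 4)*(t)
(2) = (j + 2)*(j^2 - 2*j) = j*(j + 2)*(j - 2)
(3) = (x - 4)*(x^3 - 3*x^2 - 18*x + 40) = (x - 4)*(x - 2)*(x^2 - x - 20) = (x - 4)*(x - 2)*(x + 4)*(x - 5)
(4) = (r + 1)*(r^2 + 3*r + 2) = (r + 1)^2*(r + 2)
(5) = (q - 3)*(q^3 - 3*q^2 - 9*q + 27) = (q - 3)^2*(q^2 - 9) = (q - 3)^2*(q + 3)*(q - 3)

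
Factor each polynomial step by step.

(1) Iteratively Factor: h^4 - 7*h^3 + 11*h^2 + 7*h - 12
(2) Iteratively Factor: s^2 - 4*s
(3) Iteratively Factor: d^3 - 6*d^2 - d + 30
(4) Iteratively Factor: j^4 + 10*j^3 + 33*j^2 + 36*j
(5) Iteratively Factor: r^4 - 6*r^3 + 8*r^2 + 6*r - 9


(1) = (h - 4)*(h^3 - 3*h^2 - h + 3) = (h - 4)*(h - 3)*(h^2 - 1) = (h - 4)*(h - 3)*(h - 1)*(h + 1)
(2) = (s - 4)*(s)
(3) = (d - 3)*(d^2 - 3*d - 10) = (d - 3)*(d + 2)*(d - 5)
(4) = (j)*(j^3 + 10*j^2 + 33*j + 36) = j*(j + 3)*(j^2 + 7*j + 12) = j*(j + 3)^2*(j + 4)
(5) = (r - 3)*(r^3 - 3*r^2 - r + 3) = (r - 3)^2*(r^2 - 1) = (r - 3)^2*(r + 1)*(r - 1)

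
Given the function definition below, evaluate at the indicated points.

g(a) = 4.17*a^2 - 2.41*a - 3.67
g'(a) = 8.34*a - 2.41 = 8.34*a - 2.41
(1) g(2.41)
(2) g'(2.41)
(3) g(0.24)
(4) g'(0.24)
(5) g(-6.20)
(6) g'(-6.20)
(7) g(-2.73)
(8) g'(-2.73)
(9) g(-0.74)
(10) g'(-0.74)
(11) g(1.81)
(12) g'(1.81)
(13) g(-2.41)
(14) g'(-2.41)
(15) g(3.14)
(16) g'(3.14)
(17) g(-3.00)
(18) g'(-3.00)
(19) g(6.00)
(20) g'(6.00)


(1) = 14.74
(2) = 17.69
(3) = -4.01
(4) = -0.41
(5) = 171.57
(6) = -54.12
(7) = 33.99
(8) = -25.18
(9) = 0.40
(10) = -8.58
(11) = 5.63
(12) = 12.69
(13) = 26.36
(14) = -22.51
(15) = 29.88
(16) = 23.78
(17) = 41.09
(18) = -27.43
(19) = 131.99
(20) = 47.63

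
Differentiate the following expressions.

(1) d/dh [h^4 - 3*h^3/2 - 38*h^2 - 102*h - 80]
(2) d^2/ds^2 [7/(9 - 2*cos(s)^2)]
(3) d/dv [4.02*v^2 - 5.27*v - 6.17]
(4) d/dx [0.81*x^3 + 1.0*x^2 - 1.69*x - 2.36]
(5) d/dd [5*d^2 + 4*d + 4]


(1) = 4*h^3 - 9*h^2/2 - 76*h - 102
(2) = 28*(4*sin(s)^4 - 20*sin(s)^2 + 7)/(cos(2*s) - 8)^3
(3) = 8.04*v - 5.27
(4) = 2.43*x^2 + 2.0*x - 1.69
(5) = 10*d + 4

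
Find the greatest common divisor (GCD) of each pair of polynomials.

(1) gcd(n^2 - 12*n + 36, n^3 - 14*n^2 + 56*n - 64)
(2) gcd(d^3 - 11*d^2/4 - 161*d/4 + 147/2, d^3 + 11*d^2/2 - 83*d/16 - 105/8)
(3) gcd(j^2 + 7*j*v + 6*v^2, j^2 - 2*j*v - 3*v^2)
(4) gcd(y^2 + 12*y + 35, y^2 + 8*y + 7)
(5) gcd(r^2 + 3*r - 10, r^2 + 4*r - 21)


(1) = 1
(2) = d^2 + 17*d/4 - 21/2
(3) = gcd((j + v)*(j + 6*v), (j - 3*v)*(j + v)) = j + v
(4) = gcd((y + 5)*(y + 7), (y + 1)*(y + 7)) = y + 7
(5) = gcd((r - 2)*(r + 5), (r - 3)*(r + 7)) = 1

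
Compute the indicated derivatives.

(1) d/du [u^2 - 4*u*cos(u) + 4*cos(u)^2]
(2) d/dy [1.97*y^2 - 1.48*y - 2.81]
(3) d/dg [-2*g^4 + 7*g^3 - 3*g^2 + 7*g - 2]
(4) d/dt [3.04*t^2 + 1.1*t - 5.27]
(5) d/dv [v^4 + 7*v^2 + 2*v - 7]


(1) = 4*u*sin(u) + 2*u - 4*sin(2*u) - 4*cos(u)
(2) = 3.94*y - 1.48
(3) = -8*g^3 + 21*g^2 - 6*g + 7
(4) = 6.08*t + 1.1
(5) = 4*v^3 + 14*v + 2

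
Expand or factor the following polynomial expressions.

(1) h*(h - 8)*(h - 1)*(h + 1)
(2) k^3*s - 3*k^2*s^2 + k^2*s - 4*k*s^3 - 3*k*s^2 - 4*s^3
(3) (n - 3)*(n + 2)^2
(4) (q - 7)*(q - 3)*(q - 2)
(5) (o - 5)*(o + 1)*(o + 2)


(1) = h^4 - 8*h^3 - h^2 + 8*h
(2) = (k - 4*s)*(k + s)*(k*s + s)
(3) = n^3 + n^2 - 8*n - 12
(4) = q^3 - 12*q^2 + 41*q - 42
(5) = o^3 - 2*o^2 - 13*o - 10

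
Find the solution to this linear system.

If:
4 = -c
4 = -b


Then:
b = -4
c = -4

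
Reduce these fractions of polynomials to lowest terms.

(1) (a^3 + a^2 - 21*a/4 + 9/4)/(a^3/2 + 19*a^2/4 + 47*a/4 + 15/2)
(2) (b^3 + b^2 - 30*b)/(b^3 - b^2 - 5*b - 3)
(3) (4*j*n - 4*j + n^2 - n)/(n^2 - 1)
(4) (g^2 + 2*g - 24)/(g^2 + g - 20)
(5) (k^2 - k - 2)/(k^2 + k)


(1) = (4*a^3 + 4*a^2 - 21*a + 9)/(2*a^3 + 19*a^2 + 47*a + 30)
(2) = (b^3 + b^2 - 30*b)/(b^3 - b^2 - 5*b - 3)
(3) = (4*j + n)/(n + 1)
(4) = (g + 6)/(g + 5)
(5) = (k - 2)/k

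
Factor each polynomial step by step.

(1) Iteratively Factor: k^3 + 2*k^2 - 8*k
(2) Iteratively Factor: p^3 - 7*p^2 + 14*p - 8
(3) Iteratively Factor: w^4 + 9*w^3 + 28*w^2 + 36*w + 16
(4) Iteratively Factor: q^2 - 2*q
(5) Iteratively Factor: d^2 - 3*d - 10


(1) = (k + 4)*(k^2 - 2*k) = k*(k + 4)*(k - 2)
(2) = (p - 2)*(p^2 - 5*p + 4) = (p - 4)*(p - 2)*(p - 1)
(3) = (w + 2)*(w^3 + 7*w^2 + 14*w + 8) = (w + 1)*(w + 2)*(w^2 + 6*w + 8) = (w + 1)*(w + 2)^2*(w + 4)
(4) = (q)*(q - 2)
(5) = (d + 2)*(d - 5)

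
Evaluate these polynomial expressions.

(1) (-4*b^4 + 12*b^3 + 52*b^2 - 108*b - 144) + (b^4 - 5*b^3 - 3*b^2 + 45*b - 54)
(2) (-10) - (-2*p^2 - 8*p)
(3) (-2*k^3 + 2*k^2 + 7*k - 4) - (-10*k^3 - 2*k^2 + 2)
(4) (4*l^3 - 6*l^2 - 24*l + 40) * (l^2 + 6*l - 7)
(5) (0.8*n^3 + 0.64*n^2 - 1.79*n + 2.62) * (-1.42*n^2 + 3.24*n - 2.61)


(1) = -3*b^4 + 7*b^3 + 49*b^2 - 63*b - 198
(2) = 2*p^2 + 8*p - 10
(3) = 8*k^3 + 4*k^2 + 7*k - 6
(4) = 4*l^5 + 18*l^4 - 88*l^3 - 62*l^2 + 408*l - 280
(5) = -1.136*n^5 + 1.6832*n^4 + 2.5274*n^3 - 11.1904*n^2 + 13.1607*n - 6.8382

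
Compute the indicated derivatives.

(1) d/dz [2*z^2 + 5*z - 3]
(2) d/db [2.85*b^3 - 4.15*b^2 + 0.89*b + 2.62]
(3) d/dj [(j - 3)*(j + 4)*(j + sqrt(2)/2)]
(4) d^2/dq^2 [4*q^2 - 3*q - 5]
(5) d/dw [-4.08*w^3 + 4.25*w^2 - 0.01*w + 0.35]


(1) = 4*z + 5
(2) = 8.55*b^2 - 8.3*b + 0.89
(3) = 3*j^2 + sqrt(2)*j + 2*j - 12 + sqrt(2)/2
(4) = 8
(5) = -12.24*w^2 + 8.5*w - 0.01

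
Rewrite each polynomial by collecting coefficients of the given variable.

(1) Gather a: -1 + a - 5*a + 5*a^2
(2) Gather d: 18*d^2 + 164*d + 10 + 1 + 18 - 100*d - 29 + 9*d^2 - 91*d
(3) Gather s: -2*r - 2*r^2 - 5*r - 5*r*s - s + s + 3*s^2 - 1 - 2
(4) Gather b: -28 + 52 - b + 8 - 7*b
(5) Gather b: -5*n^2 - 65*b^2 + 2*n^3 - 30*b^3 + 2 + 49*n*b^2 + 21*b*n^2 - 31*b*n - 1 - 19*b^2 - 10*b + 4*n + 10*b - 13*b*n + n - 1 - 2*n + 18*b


(1) = 5*a^2 - 4*a - 1
(2) = 27*d^2 - 27*d
(3) = -2*r^2 - 5*r*s - 7*r + 3*s^2 - 3
(4) = 32 - 8*b
(5) = -30*b^3 + b^2*(49*n - 84) + b*(21*n^2 - 44*n + 18) + 2*n^3 - 5*n^2 + 3*n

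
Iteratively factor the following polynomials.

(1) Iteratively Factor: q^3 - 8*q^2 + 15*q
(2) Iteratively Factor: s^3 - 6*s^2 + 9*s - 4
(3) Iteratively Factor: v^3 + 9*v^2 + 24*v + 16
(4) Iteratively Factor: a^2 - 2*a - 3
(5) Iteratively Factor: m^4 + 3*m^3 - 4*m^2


(1) = (q)*(q^2 - 8*q + 15) = q*(q - 3)*(q - 5)
(2) = (s - 1)*(s^2 - 5*s + 4) = (s - 4)*(s - 1)*(s - 1)
(3) = (v + 4)*(v^2 + 5*v + 4) = (v + 4)^2*(v + 1)
(4) = (a + 1)*(a - 3)
(5) = (m + 4)*(m^3 - m^2) = m*(m + 4)*(m^2 - m) = m*(m - 1)*(m + 4)*(m)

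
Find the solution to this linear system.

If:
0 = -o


Then:
o = 0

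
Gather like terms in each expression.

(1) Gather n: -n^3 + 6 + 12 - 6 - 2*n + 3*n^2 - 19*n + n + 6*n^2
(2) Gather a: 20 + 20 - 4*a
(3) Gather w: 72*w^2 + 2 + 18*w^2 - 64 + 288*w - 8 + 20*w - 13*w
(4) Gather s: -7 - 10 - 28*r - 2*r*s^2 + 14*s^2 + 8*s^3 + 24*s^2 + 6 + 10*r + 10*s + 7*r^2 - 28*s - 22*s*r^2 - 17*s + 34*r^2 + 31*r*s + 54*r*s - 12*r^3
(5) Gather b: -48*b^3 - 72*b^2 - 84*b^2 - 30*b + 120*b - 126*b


(1) = -n^3 + 9*n^2 - 20*n + 12
(2) = 40 - 4*a
(3) = 90*w^2 + 295*w - 70
(4) = -12*r^3 + 41*r^2 - 18*r + 8*s^3 + s^2*(38 - 2*r) + s*(-22*r^2 + 85*r - 35) - 11
(5) = -48*b^3 - 156*b^2 - 36*b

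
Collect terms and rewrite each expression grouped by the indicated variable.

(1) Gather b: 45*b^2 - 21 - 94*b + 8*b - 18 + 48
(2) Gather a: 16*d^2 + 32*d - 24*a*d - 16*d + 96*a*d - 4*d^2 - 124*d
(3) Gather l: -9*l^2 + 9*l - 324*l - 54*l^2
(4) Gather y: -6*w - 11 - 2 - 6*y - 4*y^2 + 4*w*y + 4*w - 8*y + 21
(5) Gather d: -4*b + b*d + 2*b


(1) = 45*b^2 - 86*b + 9
(2) = 72*a*d + 12*d^2 - 108*d
(3) = -63*l^2 - 315*l
(4) = -2*w - 4*y^2 + y*(4*w - 14) + 8
(5) = b*d - 2*b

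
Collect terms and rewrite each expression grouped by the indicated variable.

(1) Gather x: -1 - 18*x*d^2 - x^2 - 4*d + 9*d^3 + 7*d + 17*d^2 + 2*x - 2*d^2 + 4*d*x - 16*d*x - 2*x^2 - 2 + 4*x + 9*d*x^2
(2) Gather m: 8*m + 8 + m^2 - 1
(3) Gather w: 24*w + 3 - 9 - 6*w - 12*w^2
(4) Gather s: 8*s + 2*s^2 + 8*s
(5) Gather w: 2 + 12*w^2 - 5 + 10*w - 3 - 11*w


(1) = 9*d^3 + 15*d^2 + 3*d + x^2*(9*d - 3) + x*(-18*d^2 - 12*d + 6) - 3
(2) = m^2 + 8*m + 7
(3) = -12*w^2 + 18*w - 6
(4) = 2*s^2 + 16*s
(5) = 12*w^2 - w - 6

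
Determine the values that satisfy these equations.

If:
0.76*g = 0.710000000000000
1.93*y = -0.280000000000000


Then:
g = 0.93
y = -0.15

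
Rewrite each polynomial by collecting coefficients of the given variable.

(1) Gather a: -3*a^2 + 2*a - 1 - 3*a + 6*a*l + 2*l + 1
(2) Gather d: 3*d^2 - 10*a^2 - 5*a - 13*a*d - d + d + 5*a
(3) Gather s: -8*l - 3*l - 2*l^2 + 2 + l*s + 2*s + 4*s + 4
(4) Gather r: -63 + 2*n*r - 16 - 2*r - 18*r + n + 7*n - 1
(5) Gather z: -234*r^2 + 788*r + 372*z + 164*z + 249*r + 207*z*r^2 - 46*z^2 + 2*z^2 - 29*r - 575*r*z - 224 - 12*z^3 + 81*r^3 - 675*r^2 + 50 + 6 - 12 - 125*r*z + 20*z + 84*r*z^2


(1) = -3*a^2 + a*(6*l - 1) + 2*l
(2) = -10*a^2 - 13*a*d + 3*d^2
(3) = -2*l^2 - 11*l + s*(l + 6) + 6
(4) = 8*n + r*(2*n - 20) - 80
(5) = 81*r^3 - 909*r^2 + 1008*r - 12*z^3 + z^2*(84*r - 44) + z*(207*r^2 - 700*r + 556) - 180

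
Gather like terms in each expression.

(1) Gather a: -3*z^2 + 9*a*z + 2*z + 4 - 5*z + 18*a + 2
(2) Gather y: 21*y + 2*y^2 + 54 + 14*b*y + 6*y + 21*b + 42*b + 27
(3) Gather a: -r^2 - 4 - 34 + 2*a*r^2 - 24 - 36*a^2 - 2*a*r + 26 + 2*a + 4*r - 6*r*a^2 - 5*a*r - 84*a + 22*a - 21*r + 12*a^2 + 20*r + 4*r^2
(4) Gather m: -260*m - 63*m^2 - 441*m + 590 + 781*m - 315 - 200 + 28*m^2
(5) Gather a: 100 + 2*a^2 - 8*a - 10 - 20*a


(1) = a*(9*z + 18) - 3*z^2 - 3*z + 6
(2) = 63*b + 2*y^2 + y*(14*b + 27) + 81
(3) = a^2*(-6*r - 24) + a*(2*r^2 - 7*r - 60) + 3*r^2 + 3*r - 36
(4) = -35*m^2 + 80*m + 75
(5) = 2*a^2 - 28*a + 90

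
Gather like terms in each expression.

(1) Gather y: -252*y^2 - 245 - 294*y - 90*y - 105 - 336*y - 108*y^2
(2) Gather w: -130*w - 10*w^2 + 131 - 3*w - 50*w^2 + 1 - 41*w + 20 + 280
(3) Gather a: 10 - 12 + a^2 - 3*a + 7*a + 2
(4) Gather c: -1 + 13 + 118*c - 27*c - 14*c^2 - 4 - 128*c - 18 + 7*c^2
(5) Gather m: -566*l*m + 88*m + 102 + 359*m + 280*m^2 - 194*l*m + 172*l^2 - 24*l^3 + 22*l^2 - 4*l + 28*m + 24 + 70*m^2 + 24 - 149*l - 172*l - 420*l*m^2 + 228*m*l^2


(1) = -360*y^2 - 720*y - 350
(2) = -60*w^2 - 174*w + 432
(3) = a^2 + 4*a
(4) = -7*c^2 - 37*c - 10
(5) = -24*l^3 + 194*l^2 - 325*l + m^2*(350 - 420*l) + m*(228*l^2 - 760*l + 475) + 150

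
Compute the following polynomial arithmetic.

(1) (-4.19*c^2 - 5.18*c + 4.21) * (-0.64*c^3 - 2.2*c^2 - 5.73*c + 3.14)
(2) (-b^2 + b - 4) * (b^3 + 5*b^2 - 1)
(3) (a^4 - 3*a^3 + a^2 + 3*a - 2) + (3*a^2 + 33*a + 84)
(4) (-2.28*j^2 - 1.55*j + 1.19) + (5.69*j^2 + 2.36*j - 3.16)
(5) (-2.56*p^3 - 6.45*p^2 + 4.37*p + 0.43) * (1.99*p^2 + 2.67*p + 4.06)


(1) = 2.6816*c^5 + 12.5332*c^4 + 32.7103*c^3 + 7.2628*c^2 - 40.3885*c + 13.2194
(2) = -b^5 - 4*b^4 + b^3 - 19*b^2 - b + 4
(3) = a^4 - 3*a^3 + 4*a^2 + 36*a + 82
(4) = 3.41*j^2 + 0.81*j - 1.97
(5) = -5.0944*p^5 - 19.6707*p^4 - 18.9188*p^3 - 13.6634*p^2 + 18.8903*p + 1.7458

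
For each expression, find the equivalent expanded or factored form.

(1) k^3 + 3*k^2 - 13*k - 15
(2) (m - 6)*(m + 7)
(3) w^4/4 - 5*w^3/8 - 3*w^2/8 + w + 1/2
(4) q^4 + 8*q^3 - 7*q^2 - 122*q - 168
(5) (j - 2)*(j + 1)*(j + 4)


(1) = (k - 3)*(k + 1)*(k + 5)
(2) = m^2 + m - 42
(3) = (w/2 + 1/4)*(w/2 + 1/2)*(w - 2)^2
(4) = (q - 4)*(q + 2)*(q + 3)*(q + 7)
(5) = j^3 + 3*j^2 - 6*j - 8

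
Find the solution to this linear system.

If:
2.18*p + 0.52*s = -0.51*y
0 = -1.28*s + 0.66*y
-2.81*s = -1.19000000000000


Then:
p = -0.29
s = 0.42
y = 0.82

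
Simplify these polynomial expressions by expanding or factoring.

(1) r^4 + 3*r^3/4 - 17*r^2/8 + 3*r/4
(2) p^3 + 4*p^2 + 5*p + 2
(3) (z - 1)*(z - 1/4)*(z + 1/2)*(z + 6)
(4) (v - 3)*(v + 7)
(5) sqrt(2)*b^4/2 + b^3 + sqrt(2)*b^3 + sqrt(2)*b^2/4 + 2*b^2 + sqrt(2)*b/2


(1) = r*(r - 3/4)*(r - 1/2)*(r + 2)
(2) = (p + 1)^2*(p + 2)
(3) = z^4 + 21*z^3/4 - 39*z^2/8 - 17*z/8 + 3/4
(4) = v^2 + 4*v - 21
(5) = b*(b + 2)*(b + sqrt(2)/2)*(sqrt(2)*b/2 + 1/2)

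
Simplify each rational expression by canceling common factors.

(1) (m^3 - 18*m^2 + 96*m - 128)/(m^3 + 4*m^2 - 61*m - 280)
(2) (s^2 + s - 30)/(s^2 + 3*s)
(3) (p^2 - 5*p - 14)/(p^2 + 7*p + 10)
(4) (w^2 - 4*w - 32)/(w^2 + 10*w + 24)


(1) = (m^2 - 10*m + 16)/(m^2 + 12*m + 35)
(2) = (s^2 + s - 30)/(s^2 + 3*s)
(3) = (p - 7)/(p + 5)
(4) = (w - 8)/(w + 6)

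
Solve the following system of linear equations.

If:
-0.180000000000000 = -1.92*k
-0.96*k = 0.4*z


Then:
k = 0.09
z = -0.22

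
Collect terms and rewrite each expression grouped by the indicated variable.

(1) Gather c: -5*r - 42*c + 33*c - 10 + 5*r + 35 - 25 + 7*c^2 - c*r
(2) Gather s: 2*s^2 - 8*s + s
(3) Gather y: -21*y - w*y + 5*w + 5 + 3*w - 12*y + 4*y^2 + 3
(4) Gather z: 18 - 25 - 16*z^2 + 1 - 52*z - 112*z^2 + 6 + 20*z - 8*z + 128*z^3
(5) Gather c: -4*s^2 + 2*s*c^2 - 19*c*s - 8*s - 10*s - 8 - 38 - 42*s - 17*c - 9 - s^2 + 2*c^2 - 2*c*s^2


(1) = 7*c^2 + c*(-r - 9)
(2) = 2*s^2 - 7*s
(3) = 8*w + 4*y^2 + y*(-w - 33) + 8
(4) = 128*z^3 - 128*z^2 - 40*z
(5) = c^2*(2*s + 2) + c*(-2*s^2 - 19*s - 17) - 5*s^2 - 60*s - 55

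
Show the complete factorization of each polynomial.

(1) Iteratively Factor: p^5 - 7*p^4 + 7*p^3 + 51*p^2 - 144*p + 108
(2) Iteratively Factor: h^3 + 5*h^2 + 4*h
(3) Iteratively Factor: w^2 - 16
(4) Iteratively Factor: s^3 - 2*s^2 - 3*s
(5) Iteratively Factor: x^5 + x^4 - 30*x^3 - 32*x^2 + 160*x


(1) = (p - 3)*(p^4 - 4*p^3 - 5*p^2 + 36*p - 36) = (p - 3)^2*(p^3 - p^2 - 8*p + 12) = (p - 3)^2*(p - 2)*(p^2 + p - 6) = (p - 3)^2*(p - 2)^2*(p + 3)
(2) = (h + 4)*(h^2 + h) = h*(h + 4)*(h + 1)
(3) = (w - 4)*(w + 4)
(4) = (s - 3)*(s^2 + s) = s*(s - 3)*(s + 1)
(5) = (x + 4)*(x^4 - 3*x^3 - 18*x^2 + 40*x) = (x - 2)*(x + 4)*(x^3 - x^2 - 20*x) = (x - 2)*(x + 4)^2*(x^2 - 5*x) = x*(x - 2)*(x + 4)^2*(x - 5)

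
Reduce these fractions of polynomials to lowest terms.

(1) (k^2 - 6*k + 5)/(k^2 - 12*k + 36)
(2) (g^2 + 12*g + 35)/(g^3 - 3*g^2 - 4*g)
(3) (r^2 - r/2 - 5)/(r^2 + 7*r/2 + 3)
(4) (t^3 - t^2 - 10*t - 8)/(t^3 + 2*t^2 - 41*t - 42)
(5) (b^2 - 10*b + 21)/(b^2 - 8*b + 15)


(1) = (k^2 - 6*k + 5)/(k^2 - 12*k + 36)
(2) = (g^2 + 12*g + 35)/(g^3 - 3*g^2 - 4*g)
(3) = (2*r - 5)/(2*r + 3)
(4) = (t^2 - 2*t - 8)/(t^2 + t - 42)
(5) = (b - 7)/(b - 5)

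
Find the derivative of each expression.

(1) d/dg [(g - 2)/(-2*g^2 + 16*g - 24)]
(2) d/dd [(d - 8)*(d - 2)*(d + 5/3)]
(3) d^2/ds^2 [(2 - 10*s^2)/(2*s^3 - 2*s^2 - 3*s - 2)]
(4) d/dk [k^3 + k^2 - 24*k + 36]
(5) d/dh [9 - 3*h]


(1) = 1/(2*(g^2 - 12*g + 36))
(2) = 3*d^2 - 50*d/3 - 2/3
(3) = 4*(-20*s^6 - 66*s^4 - 142*s^3 + 54*s^2 + 30*s - 15)/(8*s^9 - 24*s^8 - 12*s^7 + 40*s^6 + 66*s^5 - 6*s^4 - 75*s^3 - 78*s^2 - 36*s - 8)
(4) = 3*k^2 + 2*k - 24
(5) = -3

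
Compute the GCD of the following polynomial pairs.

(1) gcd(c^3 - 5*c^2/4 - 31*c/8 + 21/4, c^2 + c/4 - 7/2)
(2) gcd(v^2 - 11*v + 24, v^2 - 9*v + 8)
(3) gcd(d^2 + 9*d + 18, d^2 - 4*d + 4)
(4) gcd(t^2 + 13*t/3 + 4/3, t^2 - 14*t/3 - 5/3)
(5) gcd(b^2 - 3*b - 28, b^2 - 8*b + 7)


(1) = gcd((c - 7/4)*(c - 3/2)*(c + 2), (c - 7/4)*(c + 2)) = c^2 + c/4 - 7/2
(2) = gcd((v - 8)*(v - 3), (v - 8)*(v - 1)) = v - 8
(3) = gcd((d + 3)*(d + 6), (d - 2)^2) = 1
(4) = gcd((t + 1/3)*(t + 4), (t - 5)*(t + 1/3)) = t + 1/3
(5) = b - 7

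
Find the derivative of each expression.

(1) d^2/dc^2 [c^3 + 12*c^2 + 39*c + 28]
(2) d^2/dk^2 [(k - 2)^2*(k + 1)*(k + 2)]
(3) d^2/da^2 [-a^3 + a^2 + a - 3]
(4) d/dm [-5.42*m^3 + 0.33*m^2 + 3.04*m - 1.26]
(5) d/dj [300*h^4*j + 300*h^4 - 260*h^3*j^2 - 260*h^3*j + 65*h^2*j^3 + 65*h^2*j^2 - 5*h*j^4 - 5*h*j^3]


(1) = 6*c + 24
(2) = 12*k^2 - 6*k - 12
(3) = 2 - 6*a
(4) = -16.26*m^2 + 0.66*m + 3.04
(5) = 5*h*(60*h^3 - 104*h^2*j - 52*h^2 + 39*h*j^2 + 26*h*j - 4*j^3 - 3*j^2)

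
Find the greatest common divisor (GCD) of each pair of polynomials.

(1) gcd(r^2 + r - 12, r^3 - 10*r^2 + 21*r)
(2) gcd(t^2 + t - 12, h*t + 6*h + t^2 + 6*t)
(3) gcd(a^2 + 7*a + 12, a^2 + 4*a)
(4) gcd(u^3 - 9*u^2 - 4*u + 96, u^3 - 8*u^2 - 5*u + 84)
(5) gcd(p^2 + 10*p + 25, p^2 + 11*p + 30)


(1) = gcd((r - 3)*(r + 4), r*(r - 7)*(r - 3)) = r - 3
(2) = gcd((t - 3)*(t + 4), (h + t)*(t + 6)) = 1
(3) = a + 4
(4) = gcd((u - 8)*(u - 4)*(u + 3), (u - 7)*(u - 4)*(u + 3)) = u^2 - u - 12
(5) = p + 5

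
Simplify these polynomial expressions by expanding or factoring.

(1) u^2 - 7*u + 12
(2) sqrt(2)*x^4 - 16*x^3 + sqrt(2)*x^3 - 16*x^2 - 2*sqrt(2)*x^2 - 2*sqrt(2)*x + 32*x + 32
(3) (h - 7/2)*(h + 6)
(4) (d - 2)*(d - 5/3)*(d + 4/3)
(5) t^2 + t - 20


(1) = (u - 4)*(u - 3)
(2) = (x - 8*sqrt(2))*(x - sqrt(2))*(x + sqrt(2))*(sqrt(2)*x + sqrt(2))
(3) = h^2 + 5*h/2 - 21
(4) = d^3 - 7*d^2/3 - 14*d/9 + 40/9
(5) = (t - 4)*(t + 5)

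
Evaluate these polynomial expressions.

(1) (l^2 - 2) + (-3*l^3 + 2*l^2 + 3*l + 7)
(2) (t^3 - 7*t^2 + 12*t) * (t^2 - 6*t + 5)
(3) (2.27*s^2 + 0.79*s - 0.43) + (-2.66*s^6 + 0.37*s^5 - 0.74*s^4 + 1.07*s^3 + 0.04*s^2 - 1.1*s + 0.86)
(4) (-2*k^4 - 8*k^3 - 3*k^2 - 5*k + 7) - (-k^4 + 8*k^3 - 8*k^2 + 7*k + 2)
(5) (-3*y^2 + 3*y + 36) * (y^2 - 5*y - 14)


(1) = -3*l^3 + 3*l^2 + 3*l + 5
(2) = t^5 - 13*t^4 + 59*t^3 - 107*t^2 + 60*t
(3) = -2.66*s^6 + 0.37*s^5 - 0.74*s^4 + 1.07*s^3 + 2.31*s^2 - 0.31*s + 0.43
(4) = -k^4 - 16*k^3 + 5*k^2 - 12*k + 5
(5) = -3*y^4 + 18*y^3 + 63*y^2 - 222*y - 504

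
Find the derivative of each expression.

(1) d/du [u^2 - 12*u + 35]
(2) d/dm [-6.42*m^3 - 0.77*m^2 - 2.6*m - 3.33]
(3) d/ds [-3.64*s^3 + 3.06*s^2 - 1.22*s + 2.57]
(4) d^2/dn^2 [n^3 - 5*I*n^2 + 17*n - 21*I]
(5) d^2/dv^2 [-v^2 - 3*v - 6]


(1) = 2*u - 12
(2) = -19.26*m^2 - 1.54*m - 2.6
(3) = -10.92*s^2 + 6.12*s - 1.22
(4) = 6*n - 10*I
(5) = -2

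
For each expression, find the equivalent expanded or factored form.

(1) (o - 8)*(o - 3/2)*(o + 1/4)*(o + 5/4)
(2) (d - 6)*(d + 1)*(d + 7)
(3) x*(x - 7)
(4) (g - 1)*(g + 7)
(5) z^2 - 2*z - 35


(1) = o^4 - 8*o^3 - 31*o^2/16 + 481*o/32 + 15/4
(2) = d^3 + 2*d^2 - 41*d - 42
(3) = x^2 - 7*x
(4) = g^2 + 6*g - 7
(5) = (z - 7)*(z + 5)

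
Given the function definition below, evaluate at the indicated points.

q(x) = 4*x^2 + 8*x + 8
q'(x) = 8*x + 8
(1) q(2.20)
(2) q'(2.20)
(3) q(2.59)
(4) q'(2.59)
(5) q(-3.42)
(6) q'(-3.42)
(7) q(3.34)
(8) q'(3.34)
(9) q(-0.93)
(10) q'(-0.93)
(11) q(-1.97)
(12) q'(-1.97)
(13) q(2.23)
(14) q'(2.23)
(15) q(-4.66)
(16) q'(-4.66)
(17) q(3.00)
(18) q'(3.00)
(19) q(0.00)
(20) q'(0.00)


(1) = 44.96
(2) = 25.60
(3) = 55.55
(4) = 28.72
(5) = 27.43
(6) = -19.36
(7) = 79.34
(8) = 34.72
(9) = 4.02
(10) = 0.56
(11) = 7.76
(12) = -7.76
(13) = 45.73
(14) = 25.84
(15) = 57.58
(16) = -29.28
(17) = 68.00
(18) = 32.00
(19) = 8.00
(20) = 8.00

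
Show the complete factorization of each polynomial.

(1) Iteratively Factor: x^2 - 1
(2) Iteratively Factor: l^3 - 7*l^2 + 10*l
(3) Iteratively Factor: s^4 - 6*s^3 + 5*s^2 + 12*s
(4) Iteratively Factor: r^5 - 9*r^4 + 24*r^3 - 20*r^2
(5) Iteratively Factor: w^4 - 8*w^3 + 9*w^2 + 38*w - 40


(1) = (x + 1)*(x - 1)
(2) = (l - 2)*(l^2 - 5*l) = (l - 5)*(l - 2)*(l)
(3) = (s - 4)*(s^3 - 2*s^2 - 3*s) = (s - 4)*(s + 1)*(s^2 - 3*s) = s*(s - 4)*(s + 1)*(s - 3)
(4) = (r - 2)*(r^4 - 7*r^3 + 10*r^2) = r*(r - 2)*(r^3 - 7*r^2 + 10*r) = r*(r - 2)^2*(r^2 - 5*r) = r^2*(r - 2)^2*(r - 5)
(5) = (w - 5)*(w^3 - 3*w^2 - 6*w + 8) = (w - 5)*(w - 4)*(w^2 + w - 2) = (w - 5)*(w - 4)*(w + 2)*(w - 1)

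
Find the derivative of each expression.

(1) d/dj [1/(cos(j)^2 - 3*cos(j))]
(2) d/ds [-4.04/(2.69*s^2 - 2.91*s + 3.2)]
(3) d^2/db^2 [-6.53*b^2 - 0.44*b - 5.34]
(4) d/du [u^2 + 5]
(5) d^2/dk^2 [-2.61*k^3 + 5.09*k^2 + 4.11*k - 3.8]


(1) = (2*cos(j) - 3)*sin(j)/((cos(j) - 3)^2*cos(j)^2)
(2) = (21.7352*s - 11.7564)/(2.69*s^2 - 2.91*s + 3.2)^2
(3) = -13.0600000000000
(4) = 2*u
(5) = 10.18 - 15.66*k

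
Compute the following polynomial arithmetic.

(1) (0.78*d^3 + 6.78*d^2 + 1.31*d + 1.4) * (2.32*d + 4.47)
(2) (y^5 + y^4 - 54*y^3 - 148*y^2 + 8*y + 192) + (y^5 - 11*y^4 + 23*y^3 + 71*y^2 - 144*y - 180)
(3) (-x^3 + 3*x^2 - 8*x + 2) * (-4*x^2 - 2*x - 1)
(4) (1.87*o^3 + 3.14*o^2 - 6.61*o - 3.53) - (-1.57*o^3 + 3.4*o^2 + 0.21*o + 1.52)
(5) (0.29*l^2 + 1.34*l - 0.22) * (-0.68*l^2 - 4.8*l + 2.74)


(1) = 1.8096*d^4 + 19.2162*d^3 + 33.3458*d^2 + 9.1037*d + 6.258
(2) = 2*y^5 - 10*y^4 - 31*y^3 - 77*y^2 - 136*y + 12
(3) = 4*x^5 - 10*x^4 + 27*x^3 + 5*x^2 + 4*x - 2
(4) = 3.44*o^3 - 0.26*o^2 - 6.82*o - 5.05
(5) = -0.1972*l^4 - 2.3032*l^3 - 5.4878*l^2 + 4.7276*l - 0.6028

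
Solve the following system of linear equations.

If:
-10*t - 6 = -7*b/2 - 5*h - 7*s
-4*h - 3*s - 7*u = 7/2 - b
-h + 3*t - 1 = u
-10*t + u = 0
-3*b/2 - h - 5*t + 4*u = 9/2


Then:
b = 1827/61
h = -1660/183
s = -731/122
t = 211/183
u = 2110/183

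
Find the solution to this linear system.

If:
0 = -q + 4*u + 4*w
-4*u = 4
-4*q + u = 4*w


Then:
q = -1
u = -1
w = 3/4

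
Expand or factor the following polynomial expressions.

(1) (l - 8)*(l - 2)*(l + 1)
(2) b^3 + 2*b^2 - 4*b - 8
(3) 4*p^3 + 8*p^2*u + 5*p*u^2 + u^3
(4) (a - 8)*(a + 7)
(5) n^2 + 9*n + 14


(1) = l^3 - 9*l^2 + 6*l + 16
(2) = (b - 2)*(b + 2)^2
(3) = (p + u)*(2*p + u)^2
(4) = a^2 - a - 56
(5) = (n + 2)*(n + 7)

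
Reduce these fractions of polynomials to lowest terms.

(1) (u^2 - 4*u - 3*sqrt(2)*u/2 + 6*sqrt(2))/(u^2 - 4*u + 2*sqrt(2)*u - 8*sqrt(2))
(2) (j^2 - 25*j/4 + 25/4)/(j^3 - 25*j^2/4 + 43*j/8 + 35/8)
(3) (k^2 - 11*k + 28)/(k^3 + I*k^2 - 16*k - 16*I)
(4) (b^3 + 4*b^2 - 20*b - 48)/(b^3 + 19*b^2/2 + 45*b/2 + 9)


(1) = (2*u - 3*sqrt(2))/(2*u + 4*sqrt(2))
(2) = (8*j - 10)/(8*j^2 - 10*j - 7)
(3) = (k - 7)/(k^2 + k*(4 + I) + 4*I)
(4) = (2*b^2 - 4*b - 16)/(2*b^2 + 7*b + 3)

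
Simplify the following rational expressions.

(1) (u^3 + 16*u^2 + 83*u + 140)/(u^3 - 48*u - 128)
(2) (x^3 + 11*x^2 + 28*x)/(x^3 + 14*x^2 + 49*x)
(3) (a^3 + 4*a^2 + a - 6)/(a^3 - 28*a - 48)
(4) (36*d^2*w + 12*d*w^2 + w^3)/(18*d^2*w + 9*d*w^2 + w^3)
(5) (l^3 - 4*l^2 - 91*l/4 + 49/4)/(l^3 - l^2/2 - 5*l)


(1) = (u^2 + 12*u + 35)/(u^2 - 4*u - 32)
(2) = (x + 4)/(x + 7)
(3) = (a^2 + 2*a - 3)/(a^2 - 2*a - 24)
(4) = (6*d + w)/(3*d + w)
(5) = (4*l^3 - 16*l^2 - 91*l + 49)/(4*l^3 - 2*l^2 - 20*l)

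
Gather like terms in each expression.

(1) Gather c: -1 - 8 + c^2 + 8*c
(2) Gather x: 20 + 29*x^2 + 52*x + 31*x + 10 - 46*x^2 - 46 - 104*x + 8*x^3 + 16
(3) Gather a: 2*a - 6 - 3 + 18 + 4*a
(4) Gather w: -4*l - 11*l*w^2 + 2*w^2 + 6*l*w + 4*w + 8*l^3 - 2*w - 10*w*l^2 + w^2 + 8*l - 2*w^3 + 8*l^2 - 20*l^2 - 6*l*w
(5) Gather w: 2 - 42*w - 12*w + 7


(1) = c^2 + 8*c - 9
(2) = 8*x^3 - 17*x^2 - 21*x
(3) = 6*a + 9
(4) = 8*l^3 - 12*l^2 + 4*l - 2*w^3 + w^2*(3 - 11*l) + w*(2 - 10*l^2)
(5) = 9 - 54*w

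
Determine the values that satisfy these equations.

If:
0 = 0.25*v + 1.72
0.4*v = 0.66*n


Then:
n = -4.17
v = -6.88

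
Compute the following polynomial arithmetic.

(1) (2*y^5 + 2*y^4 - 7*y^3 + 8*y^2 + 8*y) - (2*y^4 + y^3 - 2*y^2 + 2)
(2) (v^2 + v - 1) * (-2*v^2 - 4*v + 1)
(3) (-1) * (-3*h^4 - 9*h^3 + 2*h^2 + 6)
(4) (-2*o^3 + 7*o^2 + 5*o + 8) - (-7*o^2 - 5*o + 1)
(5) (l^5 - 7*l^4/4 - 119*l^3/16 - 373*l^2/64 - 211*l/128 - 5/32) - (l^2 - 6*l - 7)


(1) = 2*y^5 - 8*y^3 + 10*y^2 + 8*y - 2
(2) = -2*v^4 - 6*v^3 - v^2 + 5*v - 1
(3) = 3*h^4 + 9*h^3 - 2*h^2 - 6
(4) = -2*o^3 + 14*o^2 + 10*o + 7
(5) = l^5 - 7*l^4/4 - 119*l^3/16 - 437*l^2/64 + 557*l/128 + 219/32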